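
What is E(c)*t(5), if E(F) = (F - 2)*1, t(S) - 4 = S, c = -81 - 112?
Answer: -1755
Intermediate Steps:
c = -193
t(S) = 4 + S
E(F) = -2 + F (E(F) = (-2 + F)*1 = -2 + F)
E(c)*t(5) = (-2 - 193)*(4 + 5) = -195*9 = -1755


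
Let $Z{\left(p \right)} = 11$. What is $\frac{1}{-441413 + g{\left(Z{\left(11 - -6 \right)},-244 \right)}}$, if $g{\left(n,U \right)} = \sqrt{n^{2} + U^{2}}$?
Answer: $- \frac{441413}{194845376912} - \frac{13 \sqrt{353}}{194845376912} \approx -2.2667 \cdot 10^{-6}$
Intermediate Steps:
$g{\left(n,U \right)} = \sqrt{U^{2} + n^{2}}$
$\frac{1}{-441413 + g{\left(Z{\left(11 - -6 \right)},-244 \right)}} = \frac{1}{-441413 + \sqrt{\left(-244\right)^{2} + 11^{2}}} = \frac{1}{-441413 + \sqrt{59536 + 121}} = \frac{1}{-441413 + \sqrt{59657}} = \frac{1}{-441413 + 13 \sqrt{353}}$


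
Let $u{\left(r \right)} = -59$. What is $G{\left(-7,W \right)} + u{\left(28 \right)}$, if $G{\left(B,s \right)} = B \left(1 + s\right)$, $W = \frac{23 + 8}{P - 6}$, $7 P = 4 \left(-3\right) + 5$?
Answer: $-35$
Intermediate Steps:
$P = -1$ ($P = \frac{4 \left(-3\right) + 5}{7} = \frac{-12 + 5}{7} = \frac{1}{7} \left(-7\right) = -1$)
$W = - \frac{31}{7}$ ($W = \frac{23 + 8}{-1 - 6} = \frac{31}{-7} = 31 \left(- \frac{1}{7}\right) = - \frac{31}{7} \approx -4.4286$)
$G{\left(-7,W \right)} + u{\left(28 \right)} = - 7 \left(1 - \frac{31}{7}\right) - 59 = \left(-7\right) \left(- \frac{24}{7}\right) - 59 = 24 - 59 = -35$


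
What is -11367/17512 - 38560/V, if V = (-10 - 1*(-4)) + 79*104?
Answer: -76858579/14377352 ≈ -5.3458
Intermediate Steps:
V = 8210 (V = (-10 + 4) + 8216 = -6 + 8216 = 8210)
-11367/17512 - 38560/V = -11367/17512 - 38560/8210 = -11367*1/17512 - 38560*1/8210 = -11367/17512 - 3856/821 = -76858579/14377352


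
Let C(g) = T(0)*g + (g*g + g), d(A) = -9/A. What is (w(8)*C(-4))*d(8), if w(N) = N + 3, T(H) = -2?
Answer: -495/2 ≈ -247.50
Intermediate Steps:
w(N) = 3 + N
C(g) = g² - g (C(g) = -2*g + (g*g + g) = -2*g + (g² + g) = -2*g + (g + g²) = g² - g)
(w(8)*C(-4))*d(8) = ((3 + 8)*(-4*(-1 - 4)))*(-9/8) = (11*(-4*(-5)))*(-9*⅛) = (11*20)*(-9/8) = 220*(-9/8) = -495/2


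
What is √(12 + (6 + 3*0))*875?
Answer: 2625*√2 ≈ 3712.3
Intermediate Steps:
√(12 + (6 + 3*0))*875 = √(12 + (6 + 0))*875 = √(12 + 6)*875 = √18*875 = (3*√2)*875 = 2625*√2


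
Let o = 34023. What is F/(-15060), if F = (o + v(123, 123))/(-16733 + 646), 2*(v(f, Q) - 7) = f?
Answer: 68183/484540440 ≈ 0.00014072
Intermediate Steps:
v(f, Q) = 7 + f/2
F = -68183/32174 (F = (34023 + (7 + (½)*123))/(-16733 + 646) = (34023 + (7 + 123/2))/(-16087) = (34023 + 137/2)*(-1/16087) = (68183/2)*(-1/16087) = -68183/32174 ≈ -2.1192)
F/(-15060) = -68183/32174/(-15060) = -68183/32174*(-1/15060) = 68183/484540440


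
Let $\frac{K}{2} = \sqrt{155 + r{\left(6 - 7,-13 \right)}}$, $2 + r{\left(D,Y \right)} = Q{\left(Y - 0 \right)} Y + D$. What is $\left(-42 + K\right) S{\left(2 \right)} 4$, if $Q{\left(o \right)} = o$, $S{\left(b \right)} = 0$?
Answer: $0$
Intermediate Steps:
$r{\left(D,Y \right)} = -2 + D + Y^{2}$ ($r{\left(D,Y \right)} = -2 + \left(\left(Y - 0\right) Y + D\right) = -2 + \left(\left(Y + 0\right) Y + D\right) = -2 + \left(Y Y + D\right) = -2 + \left(Y^{2} + D\right) = -2 + \left(D + Y^{2}\right) = -2 + D + Y^{2}$)
$K = 2 \sqrt{321}$ ($K = 2 \sqrt{155 + \left(-2 + \left(6 - 7\right) + \left(-13\right)^{2}\right)} = 2 \sqrt{155 + \left(-2 + \left(6 - 7\right) + 169\right)} = 2 \sqrt{155 - -166} = 2 \sqrt{155 + 166} = 2 \sqrt{321} \approx 35.833$)
$\left(-42 + K\right) S{\left(2 \right)} 4 = \left(-42 + 2 \sqrt{321}\right) 0 \cdot 4 = \left(-42 + 2 \sqrt{321}\right) 0 = 0$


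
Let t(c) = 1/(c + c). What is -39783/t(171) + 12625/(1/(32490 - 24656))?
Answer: 85298464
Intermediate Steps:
t(c) = 1/(2*c)
-39783/t(171) + 12625/(1/(32490 - 24656)) = -39783/((½)/171) + 12625/(1/(32490 - 24656)) = -39783/((½)*(1/171)) + 12625/(1/7834) = -39783/1/342 + 12625/(1/7834) = -39783*342 + 12625*7834 = -13605786 + 98904250 = 85298464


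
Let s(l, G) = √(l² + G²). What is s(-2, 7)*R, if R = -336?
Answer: -336*√53 ≈ -2446.1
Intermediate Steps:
s(l, G) = √(G² + l²)
s(-2, 7)*R = √(7² + (-2)²)*(-336) = √(49 + 4)*(-336) = √53*(-336) = -336*√53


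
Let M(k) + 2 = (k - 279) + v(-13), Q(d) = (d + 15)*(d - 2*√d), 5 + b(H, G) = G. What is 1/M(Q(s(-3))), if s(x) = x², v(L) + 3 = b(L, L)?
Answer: -1/230 ≈ -0.0043478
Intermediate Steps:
b(H, G) = -5 + G
v(L) = -8 + L (v(L) = -3 + (-5 + L) = -8 + L)
Q(d) = (15 + d)*(d - 2*√d)
M(k) = -302 + k (M(k) = -2 + ((k - 279) + (-8 - 13)) = -2 + ((-279 + k) - 21) = -2 + (-300 + k) = -302 + k)
1/M(Q(s(-3))) = 1/(-302 + (((-3)²)² - 30*√((-3)²) - 2*((-3)²)^(3/2) + 15*(-3)²)) = 1/(-302 + (9² - 30*√9 - 2*9^(3/2) + 15*9)) = 1/(-302 + (81 - 30*3 - 2*27 + 135)) = 1/(-302 + (81 - 90 - 54 + 135)) = 1/(-302 + 72) = 1/(-230) = -1/230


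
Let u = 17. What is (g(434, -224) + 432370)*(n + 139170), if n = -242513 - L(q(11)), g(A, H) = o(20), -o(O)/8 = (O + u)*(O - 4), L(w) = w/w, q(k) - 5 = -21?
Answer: -44193408096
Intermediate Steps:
q(k) = -16 (q(k) = 5 - 21 = -16)
L(w) = 1
o(O) = -8*(-4 + O)*(17 + O) (o(O) = -8*(O + 17)*(O - 4) = -8*(17 + O)*(-4 + O) = -8*(-4 + O)*(17 + O))
g(A, H) = -4736 (g(A, H) = 544 - 104*20 - 8*20² = 544 - 2080 - 8*400 = 544 - 2080 - 3200 = -4736)
n = -242514 (n = -242513 - 1*1 = -242513 - 1 = -242514)
(g(434, -224) + 432370)*(n + 139170) = (-4736 + 432370)*(-242514 + 139170) = 427634*(-103344) = -44193408096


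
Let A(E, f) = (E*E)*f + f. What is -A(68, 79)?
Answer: -365375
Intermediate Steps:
A(E, f) = f + f*E² (A(E, f) = E²*f + f = f*E² + f = f + f*E²)
-A(68, 79) = -79*(1 + 68²) = -79*(1 + 4624) = -79*4625 = -1*365375 = -365375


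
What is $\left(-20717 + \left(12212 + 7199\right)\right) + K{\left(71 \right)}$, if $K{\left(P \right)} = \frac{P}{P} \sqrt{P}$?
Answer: $-1306 + \sqrt{71} \approx -1297.6$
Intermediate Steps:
$K{\left(P \right)} = \sqrt{P}$ ($K{\left(P \right)} = 1 \sqrt{P} = \sqrt{P}$)
$\left(-20717 + \left(12212 + 7199\right)\right) + K{\left(71 \right)} = \left(-20717 + \left(12212 + 7199\right)\right) + \sqrt{71} = \left(-20717 + 19411\right) + \sqrt{71} = -1306 + \sqrt{71}$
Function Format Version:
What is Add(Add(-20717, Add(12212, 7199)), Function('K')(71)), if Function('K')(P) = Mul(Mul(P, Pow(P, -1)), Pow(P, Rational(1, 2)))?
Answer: Add(-1306, Pow(71, Rational(1, 2))) ≈ -1297.6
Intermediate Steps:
Function('K')(P) = Pow(P, Rational(1, 2)) (Function('K')(P) = Mul(1, Pow(P, Rational(1, 2))) = Pow(P, Rational(1, 2)))
Add(Add(-20717, Add(12212, 7199)), Function('K')(71)) = Add(Add(-20717, Add(12212, 7199)), Pow(71, Rational(1, 2))) = Add(Add(-20717, 19411), Pow(71, Rational(1, 2))) = Add(-1306, Pow(71, Rational(1, 2)))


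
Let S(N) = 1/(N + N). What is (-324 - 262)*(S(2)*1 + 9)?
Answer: -10841/2 ≈ -5420.5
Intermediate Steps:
S(N) = 1/(2*N)
(-324 - 262)*(S(2)*1 + 9) = (-324 - 262)*(((½)/2)*1 + 9) = -586*(((½)*(½))*1 + 9) = -586*((¼)*1 + 9) = -586*(¼ + 9) = -586*37/4 = -10841/2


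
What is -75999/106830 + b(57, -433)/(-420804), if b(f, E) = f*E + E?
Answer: -406913258/624367935 ≈ -0.65172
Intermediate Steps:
b(f, E) = E + E*f (b(f, E) = E*f + E = E + E*f)
-75999/106830 + b(57, -433)/(-420804) = -75999/106830 - 433*(1 + 57)/(-420804) = -75999*1/106830 - 433*58*(-1/420804) = -25333/35610 - 25114*(-1/420804) = -25333/35610 + 12557/210402 = -406913258/624367935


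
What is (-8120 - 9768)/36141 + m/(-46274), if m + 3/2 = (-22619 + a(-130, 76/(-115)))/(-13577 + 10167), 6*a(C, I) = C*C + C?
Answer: -2823156751889/5702845241940 ≈ -0.49504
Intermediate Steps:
a(C, I) = C/6 + C²/6 (a(C, I) = (C*C + C)/6 = (C² + C)/6 = (C + C²)/6 = C/6 + C²/6)
m = 14709/3410 (m = -3/2 + (-22619 + (⅙)*(-130)*(1 - 130))/(-13577 + 10167) = -3/2 + (-22619 + (⅙)*(-130)*(-129))/(-3410) = -3/2 + (-22619 + 2795)*(-1/3410) = -3/2 - 19824*(-1/3410) = -3/2 + 9912/1705 = 14709/3410 ≈ 4.3135)
(-8120 - 9768)/36141 + m/(-46274) = (-8120 - 9768)/36141 + (14709/3410)/(-46274) = -17888*1/36141 + (14709/3410)*(-1/46274) = -17888/36141 - 14709/157794340 = -2823156751889/5702845241940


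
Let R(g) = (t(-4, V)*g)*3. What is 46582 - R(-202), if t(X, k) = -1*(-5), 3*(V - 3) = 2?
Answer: 49612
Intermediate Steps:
V = 11/3 (V = 3 + (1/3)*2 = 3 + 2/3 = 11/3 ≈ 3.6667)
t(X, k) = 5
R(g) = 15*g (R(g) = (5*g)*3 = 15*g)
46582 - R(-202) = 46582 - 15*(-202) = 46582 - 1*(-3030) = 46582 + 3030 = 49612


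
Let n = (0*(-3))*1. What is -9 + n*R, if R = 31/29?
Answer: -9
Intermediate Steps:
n = 0 (n = 0*1 = 0)
R = 31/29 (R = 31*(1/29) = 31/29 ≈ 1.0690)
-9 + n*R = -9 + 0*(31/29) = -9 + 0 = -9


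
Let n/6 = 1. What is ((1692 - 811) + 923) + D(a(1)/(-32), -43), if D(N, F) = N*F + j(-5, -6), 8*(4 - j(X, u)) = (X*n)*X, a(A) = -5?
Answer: 57041/32 ≈ 1782.5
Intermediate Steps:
n = 6 (n = 6*1 = 6)
j(X, u) = 4 - 3*X²/4 (j(X, u) = 4 - X*6*X/8 = 4 - 6*X*X/8 = 4 - 3*X²/4)
D(N, F) = -59/4 + F*N (D(N, F) = N*F + (4 - ¾*(-5)²) = F*N + (4 - ¾*25) = F*N + (4 - 75/4) = F*N - 59/4 = -59/4 + F*N)
((1692 - 811) + 923) + D(a(1)/(-32), -43) = ((1692 - 811) + 923) + (-59/4 - (-215)/(-32)) = (881 + 923) + (-59/4 - (-215)*(-1)/32) = 1804 + (-59/4 - 43*5/32) = 1804 + (-59/4 - 215/32) = 1804 - 687/32 = 57041/32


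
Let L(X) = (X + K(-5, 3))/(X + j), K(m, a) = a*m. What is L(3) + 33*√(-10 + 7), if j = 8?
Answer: -12/11 + 33*I*√3 ≈ -1.0909 + 57.158*I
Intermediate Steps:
L(X) = (-15 + X)/(8 + X) (L(X) = (X + 3*(-5))/(X + 8) = (X - 15)/(8 + X) = (-15 + X)/(8 + X))
L(3) + 33*√(-10 + 7) = (-15 + 3)/(8 + 3) + 33*√(-10 + 7) = -12/11 + 33*√(-3) = (1/11)*(-12) + 33*(I*√3) = -12/11 + 33*I*√3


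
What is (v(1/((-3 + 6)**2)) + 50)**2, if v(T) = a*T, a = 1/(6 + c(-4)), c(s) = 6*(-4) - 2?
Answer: 80982001/32400 ≈ 2499.4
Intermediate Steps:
c(s) = -26 (c(s) = -24 - 2 = -26)
a = -1/20 (a = 1/(6 - 26) = 1/(-20) = -1/20 ≈ -0.050000)
v(T) = -T/20
(v(1/((-3 + 6)**2)) + 50)**2 = (-1/(20*(-3 + 6)**2) + 50)**2 = (-1/(20*(3**2)) + 50)**2 = (-1/20/9 + 50)**2 = (-1/20*1/9 + 50)**2 = (-1/180 + 50)**2 = (8999/180)**2 = 80982001/32400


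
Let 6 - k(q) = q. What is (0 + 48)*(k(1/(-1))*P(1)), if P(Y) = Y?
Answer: 336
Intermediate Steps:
k(q) = 6 - q
(0 + 48)*(k(1/(-1))*P(1)) = (0 + 48)*((6 - 1/(-1))*1) = 48*((6 - 1*(-1))*1) = 48*((6 + 1)*1) = 48*(7*1) = 48*7 = 336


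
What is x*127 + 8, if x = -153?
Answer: -19423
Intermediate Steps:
x*127 + 8 = -153*127 + 8 = -19431 + 8 = -19423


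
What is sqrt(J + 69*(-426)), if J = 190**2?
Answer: sqrt(6706) ≈ 81.890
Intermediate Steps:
J = 36100
sqrt(J + 69*(-426)) = sqrt(36100 + 69*(-426)) = sqrt(36100 - 29394) = sqrt(6706)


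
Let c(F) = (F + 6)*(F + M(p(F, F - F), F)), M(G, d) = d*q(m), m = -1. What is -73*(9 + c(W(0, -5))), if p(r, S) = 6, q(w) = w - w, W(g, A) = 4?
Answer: -3577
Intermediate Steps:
q(w) = 0
M(G, d) = 0 (M(G, d) = d*0 = 0)
c(F) = F*(6 + F) (c(F) = (F + 6)*(F + 0) = (6 + F)*F = F*(6 + F))
-73*(9 + c(W(0, -5))) = -73*(9 + 4*(6 + 4)) = -73*(9 + 4*10) = -73*(9 + 40) = -73*49 = -3577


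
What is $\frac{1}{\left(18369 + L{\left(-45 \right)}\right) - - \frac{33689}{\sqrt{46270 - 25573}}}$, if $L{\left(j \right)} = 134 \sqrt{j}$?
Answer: $\frac{20697}{380183193 + 33689 \sqrt{20697} + 8320194 i \sqrt{5}} \approx 5.3629 \cdot 10^{-5} - 2.5913 \cdot 10^{-6} i$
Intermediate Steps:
$\frac{1}{\left(18369 + L{\left(-45 \right)}\right) - - \frac{33689}{\sqrt{46270 - 25573}}} = \frac{1}{\left(18369 + 134 \sqrt{-45}\right) - - \frac{33689}{\sqrt{46270 - 25573}}} = \frac{1}{\left(18369 + 134 \cdot 3 i \sqrt{5}\right) - - \frac{33689}{\sqrt{20697}}} = \frac{1}{\left(18369 + 402 i \sqrt{5}\right) - - 33689 \frac{\sqrt{20697}}{20697}} = \frac{1}{\left(18369 + 402 i \sqrt{5}\right) - - \frac{33689 \sqrt{20697}}{20697}} = \frac{1}{\left(18369 + 402 i \sqrt{5}\right) + \frac{33689 \sqrt{20697}}{20697}} = \frac{1}{18369 + \frac{33689 \sqrt{20697}}{20697} + 402 i \sqrt{5}}$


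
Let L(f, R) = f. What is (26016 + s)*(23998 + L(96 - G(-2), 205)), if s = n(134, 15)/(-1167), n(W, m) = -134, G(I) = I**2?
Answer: 243797272180/389 ≈ 6.2673e+8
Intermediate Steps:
s = 134/1167 (s = -134/(-1167) = -134*(-1/1167) = 134/1167 ≈ 0.11482)
(26016 + s)*(23998 + L(96 - G(-2), 205)) = (26016 + 134/1167)*(23998 + (96 - 1*(-2)**2)) = 30360806*(23998 + (96 - 1*4))/1167 = 30360806*(23998 + (96 - 4))/1167 = 30360806*(23998 + 92)/1167 = (30360806/1167)*24090 = 243797272180/389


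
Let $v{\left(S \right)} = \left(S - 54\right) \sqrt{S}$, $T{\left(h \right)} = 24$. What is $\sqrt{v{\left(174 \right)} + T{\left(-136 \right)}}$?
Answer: $2 \sqrt{6 + 30 \sqrt{174}} \approx 40.086$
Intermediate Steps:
$v{\left(S \right)} = \sqrt{S} \left(-54 + S\right)$ ($v{\left(S \right)} = \left(S - 54\right) \sqrt{S} = \left(-54 + S\right) \sqrt{S} = \sqrt{S} \left(-54 + S\right)$)
$\sqrt{v{\left(174 \right)} + T{\left(-136 \right)}} = \sqrt{\sqrt{174} \left(-54 + 174\right) + 24} = \sqrt{\sqrt{174} \cdot 120 + 24} = \sqrt{120 \sqrt{174} + 24} = \sqrt{24 + 120 \sqrt{174}}$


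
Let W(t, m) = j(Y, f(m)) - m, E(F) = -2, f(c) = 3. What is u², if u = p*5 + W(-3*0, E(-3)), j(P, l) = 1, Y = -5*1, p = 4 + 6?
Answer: 2809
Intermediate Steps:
p = 10
Y = -5
W(t, m) = 1 - m
u = 53 (u = 10*5 + (1 - 1*(-2)) = 50 + (1 + 2) = 50 + 3 = 53)
u² = 53² = 2809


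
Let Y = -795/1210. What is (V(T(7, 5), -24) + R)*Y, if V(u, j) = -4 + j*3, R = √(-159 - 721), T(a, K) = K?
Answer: 6042/121 - 318*I*√55/121 ≈ 49.934 - 19.491*I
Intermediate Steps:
R = 4*I*√55 (R = √(-880) = 4*I*√55 ≈ 29.665*I)
V(u, j) = -4 + 3*j
Y = -159/242 (Y = -795*1/1210 = -159/242 ≈ -0.65702)
(V(T(7, 5), -24) + R)*Y = ((-4 + 3*(-24)) + 4*I*√55)*(-159/242) = ((-4 - 72) + 4*I*√55)*(-159/242) = (-76 + 4*I*√55)*(-159/242) = 6042/121 - 318*I*√55/121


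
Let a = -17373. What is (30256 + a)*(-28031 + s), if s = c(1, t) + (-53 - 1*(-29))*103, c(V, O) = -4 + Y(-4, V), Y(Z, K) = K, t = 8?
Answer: -393008798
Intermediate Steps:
c(V, O) = -4 + V
s = -2475 (s = (-4 + 1) + (-53 - 1*(-29))*103 = -3 + (-53 + 29)*103 = -3 - 24*103 = -3 - 2472 = -2475)
(30256 + a)*(-28031 + s) = (30256 - 17373)*(-28031 - 2475) = 12883*(-30506) = -393008798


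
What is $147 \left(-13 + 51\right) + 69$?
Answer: $5655$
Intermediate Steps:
$147 \left(-13 + 51\right) + 69 = 147 \cdot 38 + 69 = 5586 + 69 = 5655$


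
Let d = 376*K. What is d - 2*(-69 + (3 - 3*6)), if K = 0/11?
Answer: 168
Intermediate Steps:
K = 0 (K = 0*(1/11) = 0)
d = 0 (d = 376*0 = 0)
d - 2*(-69 + (3 - 3*6)) = 0 - 2*(-69 + (3 - 3*6)) = 0 - 2*(-69 + (3 - 18)) = 0 - 2*(-69 - 15) = 0 - 2*(-84) = 0 - 1*(-168) = 0 + 168 = 168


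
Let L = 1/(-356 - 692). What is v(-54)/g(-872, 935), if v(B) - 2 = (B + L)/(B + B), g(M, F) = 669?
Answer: 282961/75720096 ≈ 0.0037369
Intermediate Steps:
L = -1/1048 (L = 1/(-1048) = -1/1048 ≈ -0.00095420)
v(B) = 2 + (-1/1048 + B)/(2*B) (v(B) = 2 + (B - 1/1048)/(B + B) = 2 + (-1/1048 + B)/((2*B)) = 2 + (-1/1048 + B)*(1/(2*B)) = 2 + (-1/1048 + B)/(2*B))
v(-54)/g(-872, 935) = ((1/2096)*(-1 + 5240*(-54))/(-54))/669 = ((1/2096)*(-1/54)*(-1 - 282960))*(1/669) = ((1/2096)*(-1/54)*(-282961))*(1/669) = (282961/113184)*(1/669) = 282961/75720096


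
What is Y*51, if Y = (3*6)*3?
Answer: 2754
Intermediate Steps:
Y = 54 (Y = 18*3 = 54)
Y*51 = 54*51 = 2754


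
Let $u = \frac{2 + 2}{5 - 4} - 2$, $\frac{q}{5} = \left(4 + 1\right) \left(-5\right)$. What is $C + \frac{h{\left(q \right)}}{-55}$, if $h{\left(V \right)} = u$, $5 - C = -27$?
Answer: $\frac{1758}{55} \approx 31.964$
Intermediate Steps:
$C = 32$ ($C = 5 - -27 = 5 + 27 = 32$)
$q = -125$ ($q = 5 \left(4 + 1\right) \left(-5\right) = 5 \cdot 5 \left(-5\right) = 5 \left(-25\right) = -125$)
$u = 2$ ($u = \frac{4}{1} - 2 = 4 \cdot 1 - 2 = 4 - 2 = 2$)
$h{\left(V \right)} = 2$
$C + \frac{h{\left(q \right)}}{-55} = 32 + \frac{2}{-55} = 32 + 2 \left(- \frac{1}{55}\right) = 32 - \frac{2}{55} = \frac{1758}{55}$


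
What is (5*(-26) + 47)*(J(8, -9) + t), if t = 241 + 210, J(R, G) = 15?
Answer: -38678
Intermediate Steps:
t = 451
(5*(-26) + 47)*(J(8, -9) + t) = (5*(-26) + 47)*(15 + 451) = (-130 + 47)*466 = -83*466 = -38678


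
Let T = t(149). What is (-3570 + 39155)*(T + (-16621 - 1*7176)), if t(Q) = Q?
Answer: -841514080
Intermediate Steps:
T = 149
(-3570 + 39155)*(T + (-16621 - 1*7176)) = (-3570 + 39155)*(149 + (-16621 - 1*7176)) = 35585*(149 + (-16621 - 7176)) = 35585*(149 - 23797) = 35585*(-23648) = -841514080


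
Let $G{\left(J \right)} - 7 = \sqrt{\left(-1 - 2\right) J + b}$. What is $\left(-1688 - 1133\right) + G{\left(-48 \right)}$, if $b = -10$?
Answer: $-2814 + \sqrt{134} \approx -2802.4$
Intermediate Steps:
$G{\left(J \right)} = 7 + \sqrt{-10 - 3 J}$ ($G{\left(J \right)} = 7 + \sqrt{\left(-1 - 2\right) J - 10} = 7 + \sqrt{- 3 J - 10} = 7 + \sqrt{-10 - 3 J}$)
$\left(-1688 - 1133\right) + G{\left(-48 \right)} = \left(-1688 - 1133\right) + \left(7 + \sqrt{-10 - -144}\right) = -2821 + \left(7 + \sqrt{-10 + 144}\right) = -2821 + \left(7 + \sqrt{134}\right) = -2814 + \sqrt{134}$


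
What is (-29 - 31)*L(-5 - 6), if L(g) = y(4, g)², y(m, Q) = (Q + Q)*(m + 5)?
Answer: -2352240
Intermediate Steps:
y(m, Q) = 2*Q*(5 + m) (y(m, Q) = (2*Q)*(5 + m) = 2*Q*(5 + m))
L(g) = 324*g² (L(g) = (2*g*(5 + 4))² = (2*g*9)² = (18*g)² = 324*g²)
(-29 - 31)*L(-5 - 6) = (-29 - 31)*(324*(-5 - 6)²) = -19440*(-11)² = -19440*121 = -60*39204 = -2352240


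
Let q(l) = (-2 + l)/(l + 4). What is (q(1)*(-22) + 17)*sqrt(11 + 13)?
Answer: 214*sqrt(6)/5 ≈ 104.84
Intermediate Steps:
q(l) = (-2 + l)/(4 + l)
(q(1)*(-22) + 17)*sqrt(11 + 13) = (((-2 + 1)/(4 + 1))*(-22) + 17)*sqrt(11 + 13) = ((-1/5)*(-22) + 17)*sqrt(24) = (((1/5)*(-1))*(-22) + 17)*(2*sqrt(6)) = (-1/5*(-22) + 17)*(2*sqrt(6)) = (22/5 + 17)*(2*sqrt(6)) = 107*(2*sqrt(6))/5 = 214*sqrt(6)/5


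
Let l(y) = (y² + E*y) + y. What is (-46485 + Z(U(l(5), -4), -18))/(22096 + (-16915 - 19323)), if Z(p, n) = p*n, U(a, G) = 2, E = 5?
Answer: 15507/4714 ≈ 3.2896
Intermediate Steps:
l(y) = y² + 6*y (l(y) = (y² + 5*y) + y = y² + 6*y)
Z(p, n) = n*p
(-46485 + Z(U(l(5), -4), -18))/(22096 + (-16915 - 19323)) = (-46485 - 18*2)/(22096 + (-16915 - 19323)) = (-46485 - 36)/(22096 - 36238) = -46521/(-14142) = -46521*(-1/14142) = 15507/4714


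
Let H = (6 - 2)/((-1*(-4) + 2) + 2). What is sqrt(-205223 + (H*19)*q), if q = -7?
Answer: I*sqrt(821158)/2 ≈ 453.09*I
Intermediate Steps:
H = 1/2 (H = 4/((4 + 2) + 2) = 4/(6 + 2) = 4/8 = 4*(1/8) = 1/2 ≈ 0.50000)
sqrt(-205223 + (H*19)*q) = sqrt(-205223 + ((1/2)*19)*(-7)) = sqrt(-205223 + (19/2)*(-7)) = sqrt(-205223 - 133/2) = sqrt(-410579/2) = I*sqrt(821158)/2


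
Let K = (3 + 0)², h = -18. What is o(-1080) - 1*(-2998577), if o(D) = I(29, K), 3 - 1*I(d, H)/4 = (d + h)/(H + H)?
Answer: 26987279/9 ≈ 2.9986e+6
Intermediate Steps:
K = 9 (K = 3² = 9)
I(d, H) = 12 - 2*(-18 + d)/H (I(d, H) = 12 - 4*(d - 18)/(H + H) = 12 - 4*(-18 + d)/(2*H) = 12 - 4*(-18 + d)*1/(2*H) = 12 - 2*(-18 + d)/H)
o(D) = 86/9 (o(D) = 2*(18 - 1*29 + 6*9)/9 = 2*(⅑)*(18 - 29 + 54) = 2*(⅑)*43 = 86/9)
o(-1080) - 1*(-2998577) = 86/9 - 1*(-2998577) = 86/9 + 2998577 = 26987279/9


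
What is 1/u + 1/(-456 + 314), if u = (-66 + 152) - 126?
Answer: -91/2840 ≈ -0.032042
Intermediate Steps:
u = -40 (u = 86 - 126 = -40)
1/u + 1/(-456 + 314) = 1/(-40) + 1/(-456 + 314) = -1/40 + 1/(-142) = -1/40 - 1/142 = -91/2840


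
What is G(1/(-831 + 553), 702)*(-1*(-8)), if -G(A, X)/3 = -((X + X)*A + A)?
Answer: -16860/139 ≈ -121.29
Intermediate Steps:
G(A, X) = 3*A + 6*A*X (G(A, X) = -(-3)*((X + X)*A + A) = -(-3)*((2*X)*A + A) = -(-3)*(2*A*X + A) = -(-3)*(A + 2*A*X) = -3*(-A - 2*A*X) = 3*A + 6*A*X)
G(1/(-831 + 553), 702)*(-1*(-8)) = (3*(1 + 2*702)/(-831 + 553))*(-1*(-8)) = (3*(1 + 1404)/(-278))*8 = (3*(-1/278)*1405)*8 = -4215/278*8 = -16860/139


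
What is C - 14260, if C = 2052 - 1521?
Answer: -13729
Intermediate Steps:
C = 531
C - 14260 = 531 - 14260 = -13729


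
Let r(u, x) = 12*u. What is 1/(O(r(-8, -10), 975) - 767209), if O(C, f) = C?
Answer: -1/767305 ≈ -1.3033e-6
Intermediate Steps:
1/(O(r(-8, -10), 975) - 767209) = 1/(12*(-8) - 767209) = 1/(-96 - 767209) = 1/(-767305) = -1/767305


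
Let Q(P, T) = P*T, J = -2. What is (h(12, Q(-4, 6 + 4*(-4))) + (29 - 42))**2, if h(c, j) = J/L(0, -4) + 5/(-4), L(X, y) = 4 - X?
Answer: 3481/16 ≈ 217.56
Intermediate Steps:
h(c, j) = -7/4 (h(c, j) = -2/(4 - 1*0) + 5/(-4) = -2/(4 + 0) + 5*(-1/4) = -2/4 - 5/4 = -2*1/4 - 5/4 = -1/2 - 5/4 = -7/4)
(h(12, Q(-4, 6 + 4*(-4))) + (29 - 42))**2 = (-7/4 + (29 - 42))**2 = (-7/4 - 13)**2 = (-59/4)**2 = 3481/16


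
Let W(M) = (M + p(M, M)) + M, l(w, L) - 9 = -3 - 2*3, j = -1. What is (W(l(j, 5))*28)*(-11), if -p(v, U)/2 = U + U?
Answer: 0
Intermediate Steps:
l(w, L) = 0 (l(w, L) = 9 + (-3 - 2*3) = 9 + (-3 - 6) = 9 - 9 = 0)
p(v, U) = -4*U (p(v, U) = -2*(U + U) = -4*U)
W(M) = -2*M (W(M) = (M - 4*M) + M = -3*M + M = -2*M)
(W(l(j, 5))*28)*(-11) = (-2*0*28)*(-11) = (0*28)*(-11) = 0*(-11) = 0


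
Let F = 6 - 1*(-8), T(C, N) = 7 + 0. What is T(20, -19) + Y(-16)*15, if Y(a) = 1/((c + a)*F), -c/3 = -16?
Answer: 3151/448 ≈ 7.0335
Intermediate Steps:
c = 48 (c = -3*(-16) = 48)
T(C, N) = 7
F = 14 (F = 6 + 8 = 14)
Y(a) = 1/(14*(48 + a)) (Y(a) = 1/((48 + a)*14) = (1/14)/(48 + a) = 1/(14*(48 + a)))
T(20, -19) + Y(-16)*15 = 7 + (1/(14*(48 - 16)))*15 = 7 + ((1/14)/32)*15 = 7 + ((1/14)*(1/32))*15 = 7 + (1/448)*15 = 7 + 15/448 = 3151/448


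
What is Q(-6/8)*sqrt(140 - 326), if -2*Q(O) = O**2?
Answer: -9*I*sqrt(186)/32 ≈ -3.8357*I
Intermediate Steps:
Q(O) = -O**2/2
Q(-6/8)*sqrt(140 - 326) = (-(-6/8)**2/2)*sqrt(140 - 326) = (-(-6*1/8)**2/2)*sqrt(-186) = (-(-3/4)**2/2)*(I*sqrt(186)) = (-1/2*9/16)*(I*sqrt(186)) = -9*I*sqrt(186)/32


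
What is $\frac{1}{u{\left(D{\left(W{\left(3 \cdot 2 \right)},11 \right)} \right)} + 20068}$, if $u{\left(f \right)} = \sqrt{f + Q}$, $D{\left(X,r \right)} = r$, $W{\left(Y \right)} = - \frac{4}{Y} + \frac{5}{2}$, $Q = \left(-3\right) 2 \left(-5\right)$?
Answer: $\frac{20068}{402724583} - \frac{\sqrt{41}}{402724583} \approx 4.9815 \cdot 10^{-5}$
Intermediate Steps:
$Q = 30$ ($Q = \left(-6\right) \left(-5\right) = 30$)
$W{\left(Y \right)} = \frac{5}{2} - \frac{4}{Y}$ ($W{\left(Y \right)} = - \frac{4}{Y} + 5 \cdot \frac{1}{2} = - \frac{4}{Y} + \frac{5}{2} = \frac{5}{2} - \frac{4}{Y}$)
$u{\left(f \right)} = \sqrt{30 + f}$ ($u{\left(f \right)} = \sqrt{f + 30} = \sqrt{30 + f}$)
$\frac{1}{u{\left(D{\left(W{\left(3 \cdot 2 \right)},11 \right)} \right)} + 20068} = \frac{1}{\sqrt{30 + 11} + 20068} = \frac{1}{\sqrt{41} + 20068} = \frac{1}{20068 + \sqrt{41}}$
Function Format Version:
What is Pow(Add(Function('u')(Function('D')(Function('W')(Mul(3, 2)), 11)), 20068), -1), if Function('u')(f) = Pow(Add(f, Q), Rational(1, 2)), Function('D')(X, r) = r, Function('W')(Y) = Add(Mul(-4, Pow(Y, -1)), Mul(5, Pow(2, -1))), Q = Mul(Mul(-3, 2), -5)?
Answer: Add(Rational(20068, 402724583), Mul(Rational(-1, 402724583), Pow(41, Rational(1, 2)))) ≈ 4.9815e-5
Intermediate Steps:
Q = 30 (Q = Mul(-6, -5) = 30)
Function('W')(Y) = Add(Rational(5, 2), Mul(-4, Pow(Y, -1))) (Function('W')(Y) = Add(Mul(-4, Pow(Y, -1)), Mul(5, Rational(1, 2))) = Add(Mul(-4, Pow(Y, -1)), Rational(5, 2)) = Add(Rational(5, 2), Mul(-4, Pow(Y, -1))))
Function('u')(f) = Pow(Add(30, f), Rational(1, 2)) (Function('u')(f) = Pow(Add(f, 30), Rational(1, 2)) = Pow(Add(30, f), Rational(1, 2)))
Pow(Add(Function('u')(Function('D')(Function('W')(Mul(3, 2)), 11)), 20068), -1) = Pow(Add(Pow(Add(30, 11), Rational(1, 2)), 20068), -1) = Pow(Add(Pow(41, Rational(1, 2)), 20068), -1) = Pow(Add(20068, Pow(41, Rational(1, 2))), -1)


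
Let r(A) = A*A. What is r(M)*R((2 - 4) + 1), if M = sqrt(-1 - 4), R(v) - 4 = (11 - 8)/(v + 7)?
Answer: -45/2 ≈ -22.500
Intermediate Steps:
R(v) = 4 + 3/(7 + v) (R(v) = 4 + (11 - 8)/(v + 7) = 4 + 3/(7 + v))
M = I*sqrt(5) (M = sqrt(-5) = I*sqrt(5) ≈ 2.2361*I)
r(A) = A**2
r(M)*R((2 - 4) + 1) = (I*sqrt(5))**2*((31 + 4*((2 - 4) + 1))/(7 + ((2 - 4) + 1))) = -5*(31 + 4*(-2 + 1))/(7 + (-2 + 1)) = -5*(31 + 4*(-1))/(7 - 1) = -5*(31 - 4)/6 = -5*27/6 = -5*9/2 = -45/2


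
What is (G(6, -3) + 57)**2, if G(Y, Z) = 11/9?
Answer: 274576/81 ≈ 3389.8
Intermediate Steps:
G(Y, Z) = 11/9 (G(Y, Z) = 11*(1/9) = 11/9)
(G(6, -3) + 57)**2 = (11/9 + 57)**2 = (524/9)**2 = 274576/81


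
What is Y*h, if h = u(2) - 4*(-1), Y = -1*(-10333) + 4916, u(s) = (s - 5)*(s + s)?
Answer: -121992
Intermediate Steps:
u(s) = 2*s*(-5 + s) (u(s) = (-5 + s)*(2*s) = 2*s*(-5 + s))
Y = 15249 (Y = 10333 + 4916 = 15249)
h = -8 (h = 2*2*(-5 + 2) - 4*(-1) = 2*2*(-3) + 4 = -12 + 4 = -8)
Y*h = 15249*(-8) = -121992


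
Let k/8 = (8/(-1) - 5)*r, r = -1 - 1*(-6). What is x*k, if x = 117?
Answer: -60840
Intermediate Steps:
r = 5 (r = -1 + 6 = 5)
k = -520 (k = 8*((8/(-1) - 5)*5) = 8*((8*(-1) - 5)*5) = 8*((-8 - 5)*5) = 8*(-13*5) = 8*(-65) = -520)
x*k = 117*(-520) = -60840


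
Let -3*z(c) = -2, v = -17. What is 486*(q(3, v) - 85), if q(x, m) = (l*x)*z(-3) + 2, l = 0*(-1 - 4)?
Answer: -40338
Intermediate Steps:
z(c) = 2/3 (z(c) = -1/3*(-2) = 2/3)
l = 0 (l = 0*(-5) = 0)
q(x, m) = 2 (q(x, m) = (0*x)*(2/3) + 2 = 0*(2/3) + 2 = 0 + 2 = 2)
486*(q(3, v) - 85) = 486*(2 - 85) = 486*(-83) = -40338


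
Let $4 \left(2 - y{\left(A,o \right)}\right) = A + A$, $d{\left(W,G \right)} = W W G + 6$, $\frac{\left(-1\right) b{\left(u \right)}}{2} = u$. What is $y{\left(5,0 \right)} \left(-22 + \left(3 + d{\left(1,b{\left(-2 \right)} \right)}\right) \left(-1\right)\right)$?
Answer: $\frac{35}{2} \approx 17.5$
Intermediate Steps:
$b{\left(u \right)} = - 2 u$
$d{\left(W,G \right)} = 6 + G W^{2}$ ($d{\left(W,G \right)} = W^{2} G + 6 = G W^{2} + 6 = 6 + G W^{2}$)
$y{\left(A,o \right)} = 2 - \frac{A}{2}$ ($y{\left(A,o \right)} = 2 - \frac{A + A}{4} = 2 - \frac{2 A}{4} = 2 - \frac{A}{2}$)
$y{\left(5,0 \right)} \left(-22 + \left(3 + d{\left(1,b{\left(-2 \right)} \right)}\right) \left(-1\right)\right) = \left(2 - \frac{5}{2}\right) \left(-22 + \left(3 + \left(6 + \left(-2\right) \left(-2\right) 1^{2}\right)\right) \left(-1\right)\right) = \left(2 - \frac{5}{2}\right) \left(-22 + \left(3 + \left(6 + 4 \cdot 1\right)\right) \left(-1\right)\right) = - \frac{-22 + \left(3 + \left(6 + 4\right)\right) \left(-1\right)}{2} = - \frac{-22 + \left(3 + 10\right) \left(-1\right)}{2} = - \frac{-22 + 13 \left(-1\right)}{2} = - \frac{-22 - 13}{2} = \left(- \frac{1}{2}\right) \left(-35\right) = \frac{35}{2}$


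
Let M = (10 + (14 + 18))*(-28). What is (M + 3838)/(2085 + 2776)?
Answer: 2662/4861 ≈ 0.54762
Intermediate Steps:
M = -1176 (M = (10 + 32)*(-28) = 42*(-28) = -1176)
(M + 3838)/(2085 + 2776) = (-1176 + 3838)/(2085 + 2776) = 2662/4861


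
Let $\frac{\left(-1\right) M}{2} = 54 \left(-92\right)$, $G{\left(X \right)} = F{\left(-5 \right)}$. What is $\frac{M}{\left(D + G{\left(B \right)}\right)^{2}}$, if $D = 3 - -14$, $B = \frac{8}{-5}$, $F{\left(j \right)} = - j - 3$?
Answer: $\frac{9936}{361} \approx 27.524$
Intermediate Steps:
$F{\left(j \right)} = -3 - j$
$B = - \frac{8}{5}$ ($B = 8 \left(- \frac{1}{5}\right) = - \frac{8}{5} \approx -1.6$)
$D = 17$ ($D = 3 + 14 = 17$)
$G{\left(X \right)} = 2$ ($G{\left(X \right)} = -3 - -5 = -3 + 5 = 2$)
$M = 9936$ ($M = - 2 \cdot 54 \left(-92\right) = \left(-2\right) \left(-4968\right) = 9936$)
$\frac{M}{\left(D + G{\left(B \right)}\right)^{2}} = \frac{9936}{\left(17 + 2\right)^{2}} = \frac{9936}{19^{2}} = \frac{9936}{361}$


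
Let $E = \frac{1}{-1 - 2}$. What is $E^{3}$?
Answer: $- \frac{1}{27} \approx -0.037037$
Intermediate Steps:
$E = - \frac{1}{3}$ ($E = \frac{1}{-3} = - \frac{1}{3} \approx -0.33333$)
$E^{3} = \left(- \frac{1}{3}\right)^{3} = - \frac{1}{27}$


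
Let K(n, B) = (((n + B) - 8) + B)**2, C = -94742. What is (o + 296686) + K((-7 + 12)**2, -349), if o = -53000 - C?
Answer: 802189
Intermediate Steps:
K(n, B) = (-8 + n + 2*B)**2 (K(n, B) = (((B + n) - 8) + B)**2 = ((-8 + B + n) + B)**2 = (-8 + n + 2*B)**2)
o = 41742 (o = -53000 - 1*(-94742) = -53000 + 94742 = 41742)
(o + 296686) + K((-7 + 12)**2, -349) = (41742 + 296686) + (-8 + (-7 + 12)**2 + 2*(-349))**2 = 338428 + (-8 + 5**2 - 698)**2 = 338428 + (-8 + 25 - 698)**2 = 338428 + (-681)**2 = 338428 + 463761 = 802189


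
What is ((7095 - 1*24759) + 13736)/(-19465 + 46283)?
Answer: -1964/13409 ≈ -0.14647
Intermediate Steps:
((7095 - 1*24759) + 13736)/(-19465 + 46283) = ((7095 - 24759) + 13736)/26818 = (-17664 + 13736)*(1/26818) = -3928*1/26818 = -1964/13409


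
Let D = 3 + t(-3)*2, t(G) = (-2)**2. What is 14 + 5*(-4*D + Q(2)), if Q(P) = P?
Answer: -196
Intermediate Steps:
t(G) = 4
D = 11 (D = 3 + 4*2 = 3 + 8 = 11)
14 + 5*(-4*D + Q(2)) = 14 + 5*(-4*11 + 2) = 14 + 5*(-44 + 2) = 14 + 5*(-42) = 14 - 210 = -196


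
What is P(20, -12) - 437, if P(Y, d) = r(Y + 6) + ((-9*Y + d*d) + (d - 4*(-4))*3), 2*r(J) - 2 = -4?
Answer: -462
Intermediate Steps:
r(J) = -1 (r(J) = 1 + (½)*(-4) = 1 - 2 = -1)
P(Y, d) = 47 + d² - 9*Y + 3*d (P(Y, d) = -1 + ((-9*Y + d*d) + (d - 4*(-4))*3) = -1 + ((-9*Y + d²) + (d + 16)*3) = -1 + ((d² - 9*Y) + (16 + d)*3) = -1 + ((d² - 9*Y) + (48 + 3*d)) = -1 + (48 + d² - 9*Y + 3*d) = 47 + d² - 9*Y + 3*d)
P(20, -12) - 437 = (47 + (-12)² - 9*20 + 3*(-12)) - 437 = (47 + 144 - 180 - 36) - 437 = -25 - 437 = -462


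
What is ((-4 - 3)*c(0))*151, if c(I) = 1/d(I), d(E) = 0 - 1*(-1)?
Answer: -1057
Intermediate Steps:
d(E) = 1 (d(E) = 0 + 1 = 1)
c(I) = 1 (c(I) = 1/1 = 1)
((-4 - 3)*c(0))*151 = ((-4 - 3)*1)*151 = -7*1*151 = -7*151 = -1057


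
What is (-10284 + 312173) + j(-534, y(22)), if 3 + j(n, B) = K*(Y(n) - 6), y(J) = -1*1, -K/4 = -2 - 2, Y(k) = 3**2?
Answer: 301934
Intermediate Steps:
Y(k) = 9
K = 16 (K = -4*(-2 - 2) = -4*(-4) = 16)
y(J) = -1
j(n, B) = 45 (j(n, B) = -3 + 16*(9 - 6) = -3 + 16*3 = -3 + 48 = 45)
(-10284 + 312173) + j(-534, y(22)) = (-10284 + 312173) + 45 = 301889 + 45 = 301934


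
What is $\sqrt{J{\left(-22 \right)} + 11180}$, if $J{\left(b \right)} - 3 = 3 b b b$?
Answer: $i \sqrt{20761} \approx 144.09 i$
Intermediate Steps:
$J{\left(b \right)} = 3 + 3 b^{3}$ ($J{\left(b \right)} = 3 + 3 b b b = 3 + 3 b^{2} b = 3 + 3 b^{3}$)
$\sqrt{J{\left(-22 \right)} + 11180} = \sqrt{\left(3 + 3 \left(-22\right)^{3}\right) + 11180} = \sqrt{\left(3 + 3 \left(-10648\right)\right) + 11180} = \sqrt{\left(3 - 31944\right) + 11180} = \sqrt{-31941 + 11180} = \sqrt{-20761} = i \sqrt{20761}$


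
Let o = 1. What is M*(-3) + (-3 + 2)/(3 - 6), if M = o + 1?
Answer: -17/3 ≈ -5.6667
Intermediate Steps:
M = 2 (M = 1 + 1 = 2)
M*(-3) + (-3 + 2)/(3 - 6) = 2*(-3) + (-3 + 2)/(3 - 6) = -6 - 1/(-3) = -6 - 1*(-⅓) = -6 + ⅓ = -17/3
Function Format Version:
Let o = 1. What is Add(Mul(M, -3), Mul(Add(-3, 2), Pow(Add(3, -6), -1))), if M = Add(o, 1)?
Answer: Rational(-17, 3) ≈ -5.6667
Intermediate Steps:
M = 2 (M = Add(1, 1) = 2)
Add(Mul(M, -3), Mul(Add(-3, 2), Pow(Add(3, -6), -1))) = Add(Mul(2, -3), Mul(Add(-3, 2), Pow(Add(3, -6), -1))) = Add(-6, Mul(-1, Pow(-3, -1))) = Add(-6, Mul(-1, Rational(-1, 3))) = Add(-6, Rational(1, 3)) = Rational(-17, 3)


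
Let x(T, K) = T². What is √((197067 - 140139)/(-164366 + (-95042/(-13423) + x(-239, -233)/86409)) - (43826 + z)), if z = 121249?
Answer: I*√5999049110369614629087711178470771/190633885619201 ≈ 406.29*I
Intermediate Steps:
√((197067 - 140139)/(-164366 + (-95042/(-13423) + x(-239, -233)/86409)) - (43826 + z)) = √((197067 - 140139)/(-164366 + (-95042/(-13423) + (-239)²/86409)) - (43826 + 121249)) = √(56928/(-164366 + (-95042*(-1/13423) + 57121*(1/86409))) - 1*165075) = √(56928/(-164366 + (95042/13423 + 57121/86409)) - 165075) = √(56928/(-164366 + 8979219361/1159868007) - 165075) = √(56928/(-190633885619201/1159868007) - 165075) = √(56928*(-1159868007/190633885619201) - 165075) = √(-66028965902496/190633885619201 - 165075) = √(-31468954697555507571/190633885619201) = I*√5999049110369614629087711178470771/190633885619201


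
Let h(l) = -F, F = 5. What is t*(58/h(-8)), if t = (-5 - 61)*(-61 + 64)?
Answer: 11484/5 ≈ 2296.8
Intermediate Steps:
t = -198 (t = -66*3 = -198)
h(l) = -5 (h(l) = -1*5 = -5)
t*(58/h(-8)) = -11484/(-5) = -11484*(-1)/5 = -198*(-58/5) = 11484/5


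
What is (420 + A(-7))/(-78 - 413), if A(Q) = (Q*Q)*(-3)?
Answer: -273/491 ≈ -0.55601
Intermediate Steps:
A(Q) = -3*Q² (A(Q) = Q²*(-3) = -3*Q²)
(420 + A(-7))/(-78 - 413) = (420 - 3*(-7)²)/(-78 - 413) = (420 - 3*49)/(-491) = (420 - 147)*(-1/491) = 273*(-1/491) = -273/491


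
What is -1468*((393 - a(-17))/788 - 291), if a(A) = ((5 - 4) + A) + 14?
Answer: 84011071/197 ≈ 4.2645e+5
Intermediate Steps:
a(A) = 15 + A (a(A) = (1 + A) + 14 = 15 + A)
-1468*((393 - a(-17))/788 - 291) = -1468*((393 - (15 - 17))/788 - 291) = -1468*((393 - 1*(-2))*(1/788) - 291) = -1468*((393 + 2)*(1/788) - 291) = -1468*(395*(1/788) - 291) = -1468*(395/788 - 291) = -1468*(-228913/788) = 84011071/197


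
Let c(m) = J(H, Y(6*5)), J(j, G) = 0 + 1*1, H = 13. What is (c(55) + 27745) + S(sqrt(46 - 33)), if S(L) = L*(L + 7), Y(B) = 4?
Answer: 27759 + 7*sqrt(13) ≈ 27784.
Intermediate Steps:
J(j, G) = 1 (J(j, G) = 0 + 1 = 1)
c(m) = 1
S(L) = L*(7 + L)
(c(55) + 27745) + S(sqrt(46 - 33)) = (1 + 27745) + sqrt(46 - 33)*(7 + sqrt(46 - 33)) = 27746 + sqrt(13)*(7 + sqrt(13))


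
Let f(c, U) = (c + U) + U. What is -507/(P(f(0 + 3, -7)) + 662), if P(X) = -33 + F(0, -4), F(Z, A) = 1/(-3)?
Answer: -1521/1886 ≈ -0.80647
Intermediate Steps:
F(Z, A) = -⅓
f(c, U) = c + 2*U (f(c, U) = (U + c) + U = c + 2*U)
P(X) = -100/3 (P(X) = -33 - ⅓ = -100/3)
-507/(P(f(0 + 3, -7)) + 662) = -507/(-100/3 + 662) = -507/1886/3 = -507*3/1886 = -1521/1886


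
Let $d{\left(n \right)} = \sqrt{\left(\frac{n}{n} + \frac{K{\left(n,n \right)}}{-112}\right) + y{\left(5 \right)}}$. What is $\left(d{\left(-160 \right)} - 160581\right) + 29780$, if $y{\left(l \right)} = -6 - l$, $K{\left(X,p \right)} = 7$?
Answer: $-130801 + \frac{i \sqrt{161}}{4} \approx -1.308 \cdot 10^{5} + 3.1721 i$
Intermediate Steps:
$d{\left(n \right)} = \frac{i \sqrt{161}}{4}$ ($d{\left(n \right)} = \sqrt{\left(\frac{n}{n} + \frac{7}{-112}\right) - 11} = \sqrt{\left(1 + 7 \left(- \frac{1}{112}\right)\right) - 11} = \sqrt{\left(1 - \frac{1}{16}\right) - 11} = \sqrt{\frac{15}{16} - 11} = \sqrt{- \frac{161}{16}} = \frac{i \sqrt{161}}{4}$)
$\left(d{\left(-160 \right)} - 160581\right) + 29780 = \left(\frac{i \sqrt{161}}{4} - 160581\right) + 29780 = \left(-160581 + \frac{i \sqrt{161}}{4}\right) + 29780 = -130801 + \frac{i \sqrt{161}}{4}$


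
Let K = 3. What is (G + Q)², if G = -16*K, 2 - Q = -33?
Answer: 169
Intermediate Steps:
Q = 35 (Q = 2 - 1*(-33) = 2 + 33 = 35)
G = -48 (G = -16*3 = -48)
(G + Q)² = (-48 + 35)² = (-13)² = 169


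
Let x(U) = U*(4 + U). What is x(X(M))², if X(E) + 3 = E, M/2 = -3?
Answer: 2025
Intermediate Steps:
M = -6 (M = 2*(-3) = -6)
X(E) = -3 + E
x(X(M))² = ((-3 - 6)*(4 + (-3 - 6)))² = (-9*(4 - 9))² = (-9*(-5))² = 45² = 2025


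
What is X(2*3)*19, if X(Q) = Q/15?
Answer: 38/5 ≈ 7.6000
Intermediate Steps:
X(Q) = Q/15 (X(Q) = Q*(1/15) = Q/15)
X(2*3)*19 = ((2*3)/15)*19 = ((1/15)*6)*19 = (⅖)*19 = 38/5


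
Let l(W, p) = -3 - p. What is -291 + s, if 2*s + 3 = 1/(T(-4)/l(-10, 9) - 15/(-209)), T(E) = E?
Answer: -147963/508 ≈ -291.27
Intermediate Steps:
s = -135/508 (s = -3/2 + 1/(2*(-4/(-3 - 1*9) - 15/(-209))) = -3/2 + 1/(2*(-4/(-3 - 9) - 15*(-1/209))) = -3/2 + 1/(2*(-4/(-12) + 15/209)) = -3/2 + 1/(2*(-4*(-1/12) + 15/209)) = -3/2 + 1/(2*(⅓ + 15/209)) = -3/2 + 1/(2*(254/627)) = -3/2 + (½)*(627/254) = -3/2 + 627/508 = -135/508 ≈ -0.26575)
-291 + s = -291 - 135/508 = -147963/508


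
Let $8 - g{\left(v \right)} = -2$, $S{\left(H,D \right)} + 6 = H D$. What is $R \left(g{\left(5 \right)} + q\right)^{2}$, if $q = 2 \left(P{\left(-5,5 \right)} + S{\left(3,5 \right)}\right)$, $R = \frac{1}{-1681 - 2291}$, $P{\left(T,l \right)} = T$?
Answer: $- \frac{27}{331} \approx -0.081571$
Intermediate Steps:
$S{\left(H,D \right)} = -6 + D H$ ($S{\left(H,D \right)} = -6 + H D = -6 + D H$)
$g{\left(v \right)} = 10$ ($g{\left(v \right)} = 8 - -2 = 8 + 2 = 10$)
$R = - \frac{1}{3972}$ ($R = \frac{1}{-3972} = - \frac{1}{3972} \approx -0.00025176$)
$q = 8$ ($q = 2 \left(-5 + \left(-6 + 5 \cdot 3\right)\right) = 2 \left(-5 + \left(-6 + 15\right)\right) = 2 \left(-5 + 9\right) = 2 \cdot 4 = 8$)
$R \left(g{\left(5 \right)} + q\right)^{2} = - \frac{\left(10 + 8\right)^{2}}{3972} = - \frac{18^{2}}{3972} = \left(- \frac{1}{3972}\right) 324 = - \frac{27}{331}$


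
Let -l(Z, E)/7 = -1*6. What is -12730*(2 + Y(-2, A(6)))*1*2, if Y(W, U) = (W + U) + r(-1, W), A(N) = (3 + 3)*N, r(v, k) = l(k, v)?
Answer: -1985880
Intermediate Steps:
l(Z, E) = 42 (l(Z, E) = -(-7)*6 = -7*(-6) = 42)
r(v, k) = 42
A(N) = 6*N
Y(W, U) = 42 + U + W (Y(W, U) = (W + U) + 42 = (U + W) + 42 = 42 + U + W)
-12730*(2 + Y(-2, A(6)))*1*2 = -12730*(2 + (42 + 6*6 - 2))*1*2 = -12730*(2 + (42 + 36 - 2))*1*2 = -12730*(2 + 76)*1*2 = -12730*78*1*2 = -992940*2 = -12730*156 = -1985880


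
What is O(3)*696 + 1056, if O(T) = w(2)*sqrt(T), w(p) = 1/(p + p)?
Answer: 1056 + 174*sqrt(3) ≈ 1357.4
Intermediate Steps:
w(p) = 1/(2*p)
O(T) = sqrt(T)/4 (O(T) = ((1/2)/2)*sqrt(T) = ((1/2)*(1/2))*sqrt(T) = sqrt(T)/4)
O(3)*696 + 1056 = (sqrt(3)/4)*696 + 1056 = 174*sqrt(3) + 1056 = 1056 + 174*sqrt(3)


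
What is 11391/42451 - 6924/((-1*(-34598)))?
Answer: 50087547/734359849 ≈ 0.068206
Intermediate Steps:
11391/42451 - 6924/((-1*(-34598))) = 11391*(1/42451) - 6924/34598 = 11391/42451 - 6924*1/34598 = 11391/42451 - 3462/17299 = 50087547/734359849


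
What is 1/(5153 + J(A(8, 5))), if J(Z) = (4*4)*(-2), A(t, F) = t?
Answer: 1/5121 ≈ 0.00019527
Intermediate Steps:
J(Z) = -32 (J(Z) = 16*(-2) = -32)
1/(5153 + J(A(8, 5))) = 1/(5153 - 32) = 1/5121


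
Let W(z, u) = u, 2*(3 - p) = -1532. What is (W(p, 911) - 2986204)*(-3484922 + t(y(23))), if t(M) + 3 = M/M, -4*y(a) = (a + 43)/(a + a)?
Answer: 10403519222732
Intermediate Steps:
p = 769 (p = 3 - ½*(-1532) = 3 + 766 = 769)
y(a) = -(43 + a)/(8*a) (y(a) = -(a + 43)/(4*(a + a)) = -(43 + a)/(4*(2*a)) = -(43 + a)*1/(2*a)/4 = -(43 + a)/(8*a))
t(M) = -2 (t(M) = -3 + M/M = -3 + 1 = -2)
(W(p, 911) - 2986204)*(-3484922 + t(y(23))) = (911 - 2986204)*(-3484922 - 2) = -2985293*(-3484924) = 10403519222732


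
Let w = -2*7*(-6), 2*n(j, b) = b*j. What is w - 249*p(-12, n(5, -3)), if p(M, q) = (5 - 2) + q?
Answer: 2409/2 ≈ 1204.5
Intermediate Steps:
n(j, b) = b*j/2 (n(j, b) = (b*j)/2 = b*j/2)
p(M, q) = 3 + q
w = 84 (w = -14*(-6) = 84)
w - 249*p(-12, n(5, -3)) = 84 - 249*(3 + (1/2)*(-3)*5) = 84 - 249*(3 - 15/2) = 84 - 249*(-9/2) = 84 + 2241/2 = 2409/2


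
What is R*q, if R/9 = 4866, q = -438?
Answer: -19181772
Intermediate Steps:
R = 43794 (R = 9*4866 = 43794)
R*q = 43794*(-438) = -19181772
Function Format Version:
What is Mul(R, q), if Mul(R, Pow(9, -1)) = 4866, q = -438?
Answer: -19181772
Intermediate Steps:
R = 43794 (R = Mul(9, 4866) = 43794)
Mul(R, q) = Mul(43794, -438) = -19181772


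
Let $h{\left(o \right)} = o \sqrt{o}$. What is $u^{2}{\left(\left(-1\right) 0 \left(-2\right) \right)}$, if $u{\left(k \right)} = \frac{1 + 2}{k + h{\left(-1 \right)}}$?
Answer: $-9$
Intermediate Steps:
$h{\left(o \right)} = o^{\frac{3}{2}}$
$u{\left(k \right)} = \frac{3}{k - i}$ ($u{\left(k \right)} = \frac{1 + 2}{k + \left(-1\right)^{\frac{3}{2}}} = \frac{3}{k - i}$)
$u^{2}{\left(\left(-1\right) 0 \left(-2\right) \right)} = \left(\frac{3}{\left(-1\right) 0 \left(-2\right) - i}\right)^{2} = \left(\frac{3}{0 \left(-2\right) - i}\right)^{2} = \left(\frac{3}{0 - i}\right)^{2} = \left(\frac{3}{\left(-1\right) i}\right)^{2} = \left(3 i\right)^{2} = -9$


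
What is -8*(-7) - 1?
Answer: 55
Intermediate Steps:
-8*(-7) - 1 = 56 - 1 = 55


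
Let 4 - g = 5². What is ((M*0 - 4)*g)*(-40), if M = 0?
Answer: -3360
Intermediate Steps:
g = -21 (g = 4 - 1*5² = 4 - 1*25 = 4 - 25 = -21)
((M*0 - 4)*g)*(-40) = ((0*0 - 4)*(-21))*(-40) = ((0 - 4)*(-21))*(-40) = -4*(-21)*(-40) = 84*(-40) = -3360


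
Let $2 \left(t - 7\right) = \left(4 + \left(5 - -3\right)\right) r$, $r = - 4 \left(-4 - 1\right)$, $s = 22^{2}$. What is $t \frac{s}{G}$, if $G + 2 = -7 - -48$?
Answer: $\frac{61468}{39} \approx 1576.1$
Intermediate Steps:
$s = 484$
$G = 39$ ($G = -2 - -41 = -2 + \left(-7 + 48\right) = -2 + 41 = 39$)
$r = 20$ ($r = \left(-4\right) \left(-5\right) = 20$)
$t = 127$ ($t = 7 + \frac{\left(4 + \left(5 - -3\right)\right) 20}{2} = 7 + \frac{\left(4 + \left(5 + 3\right)\right) 20}{2} = 7 + \frac{\left(4 + 8\right) 20}{2} = 7 + \frac{12 \cdot 20}{2} = 7 + \frac{1}{2} \cdot 240 = 7 + 120 = 127$)
$t \frac{s}{G} = 127 \cdot \frac{484}{39} = \frac{61468}{39}$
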